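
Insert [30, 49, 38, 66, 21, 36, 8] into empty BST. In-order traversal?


Insert 30: root
Insert 49: R from 30
Insert 38: R from 30 -> L from 49
Insert 66: R from 30 -> R from 49
Insert 21: L from 30
Insert 36: R from 30 -> L from 49 -> L from 38
Insert 8: L from 30 -> L from 21

In-order: [8, 21, 30, 36, 38, 49, 66]


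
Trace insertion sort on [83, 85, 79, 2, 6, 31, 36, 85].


Initial: [83, 85, 79, 2, 6, 31, 36, 85]
Insert 85: [83, 85, 79, 2, 6, 31, 36, 85]
Insert 79: [79, 83, 85, 2, 6, 31, 36, 85]
Insert 2: [2, 79, 83, 85, 6, 31, 36, 85]
Insert 6: [2, 6, 79, 83, 85, 31, 36, 85]
Insert 31: [2, 6, 31, 79, 83, 85, 36, 85]
Insert 36: [2, 6, 31, 36, 79, 83, 85, 85]
Insert 85: [2, 6, 31, 36, 79, 83, 85, 85]

Sorted: [2, 6, 31, 36, 79, 83, 85, 85]


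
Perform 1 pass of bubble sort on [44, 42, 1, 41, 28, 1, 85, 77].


Initial: [44, 42, 1, 41, 28, 1, 85, 77]
Pass 1: [42, 1, 41, 28, 1, 44, 77, 85] (6 swaps)

After 1 pass: [42, 1, 41, 28, 1, 44, 77, 85]


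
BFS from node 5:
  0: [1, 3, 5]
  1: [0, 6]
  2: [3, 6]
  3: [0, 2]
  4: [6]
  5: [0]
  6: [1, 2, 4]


Visit 5, enqueue [0]
Visit 0, enqueue [1, 3]
Visit 1, enqueue [6]
Visit 3, enqueue [2]
Visit 6, enqueue [4]
Visit 2, enqueue []
Visit 4, enqueue []

BFS order: [5, 0, 1, 3, 6, 2, 4]


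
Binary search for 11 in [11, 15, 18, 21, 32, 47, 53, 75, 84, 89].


Step 1: lo=0, hi=9, mid=4, val=32
Step 2: lo=0, hi=3, mid=1, val=15
Step 3: lo=0, hi=0, mid=0, val=11

Found at index 0


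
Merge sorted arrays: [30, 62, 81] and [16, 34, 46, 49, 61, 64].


Take 16 from B
Take 30 from A
Take 34 from B
Take 46 from B
Take 49 from B
Take 61 from B
Take 62 from A
Take 64 from B

Merged: [16, 30, 34, 46, 49, 61, 62, 64, 81]


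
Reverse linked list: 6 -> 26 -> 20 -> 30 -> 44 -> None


Step 1: curr=6, set curr.next=prev(None) | reversed so far: 6
Step 2: curr=26, set curr.next=prev(6) | reversed so far: 26 -> 6
Step 3: curr=20, set curr.next=prev(26) | reversed so far: 20 -> 26 -> 6
Step 4: curr=30, set curr.next=prev(20) | reversed so far: 30 -> 20 -> 26 -> 6
Step 5: curr=44, set curr.next=prev(30) | reversed so far: 44 -> 30 -> 20 -> 26 -> 6

44 -> 30 -> 20 -> 26 -> 6 -> None


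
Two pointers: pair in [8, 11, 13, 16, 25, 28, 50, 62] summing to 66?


lo=0(8)+hi=7(62)=70
lo=0(8)+hi=6(50)=58
lo=1(11)+hi=6(50)=61
lo=2(13)+hi=6(50)=63
lo=3(16)+hi=6(50)=66

Yes: 16+50=66


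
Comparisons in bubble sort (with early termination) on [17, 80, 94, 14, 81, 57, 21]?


Algorithm: bubble sort (with early termination)
Input: [17, 80, 94, 14, 81, 57, 21]
Sorted: [14, 17, 21, 57, 80, 81, 94]

20


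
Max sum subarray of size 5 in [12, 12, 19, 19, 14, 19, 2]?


[0:5]: 76
[1:6]: 83
[2:7]: 73

Max: 83 at [1:6]


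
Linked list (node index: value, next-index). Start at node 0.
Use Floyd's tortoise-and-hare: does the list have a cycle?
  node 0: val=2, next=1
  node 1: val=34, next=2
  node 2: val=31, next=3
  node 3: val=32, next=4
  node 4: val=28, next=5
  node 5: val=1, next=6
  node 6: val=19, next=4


Floyd's tortoise (slow, +1) and hare (fast, +2):
  init: slow=0, fast=0
  step 1: slow=1, fast=2
  step 2: slow=2, fast=4
  step 3: slow=3, fast=6
  step 4: slow=4, fast=5
  step 5: slow=5, fast=4
  step 6: slow=6, fast=6
  slow == fast at node 6: cycle detected

Cycle: yes


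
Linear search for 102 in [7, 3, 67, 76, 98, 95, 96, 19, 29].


i=0: 7!=102
i=1: 3!=102
i=2: 67!=102
i=3: 76!=102
i=4: 98!=102
i=5: 95!=102
i=6: 96!=102
i=7: 19!=102
i=8: 29!=102

Not found, 9 comps


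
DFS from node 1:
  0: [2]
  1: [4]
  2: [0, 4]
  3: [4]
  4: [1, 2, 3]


Visit 1, push [4]
Visit 4, push [3, 2]
Visit 2, push [0]
Visit 0, push []
Visit 3, push []

DFS order: [1, 4, 2, 0, 3]


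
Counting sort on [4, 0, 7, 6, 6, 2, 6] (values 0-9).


Input: [4, 0, 7, 6, 6, 2, 6]
Counts: [1, 0, 1, 0, 1, 0, 3, 1, 0, 0]

Sorted: [0, 2, 4, 6, 6, 6, 7]


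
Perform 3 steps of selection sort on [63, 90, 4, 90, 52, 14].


Initial: [63, 90, 4, 90, 52, 14]
Step 1: min=4 at 2
  Swap: [4, 90, 63, 90, 52, 14]
Step 2: min=14 at 5
  Swap: [4, 14, 63, 90, 52, 90]
Step 3: min=52 at 4
  Swap: [4, 14, 52, 90, 63, 90]

After 3 steps: [4, 14, 52, 90, 63, 90]


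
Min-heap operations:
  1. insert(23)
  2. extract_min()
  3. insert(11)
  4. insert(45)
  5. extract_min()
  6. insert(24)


insert(23) -> [23]
extract_min()->23, []
insert(11) -> [11]
insert(45) -> [11, 45]
extract_min()->11, [45]
insert(24) -> [24, 45]

Final heap: [24, 45]


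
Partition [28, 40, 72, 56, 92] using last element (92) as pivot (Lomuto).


Pivot: 92
  28 <= 92: advance i (no swap)
  40 <= 92: advance i (no swap)
  72 <= 92: advance i (no swap)
  56 <= 92: advance i (no swap)
Place pivot at 4: [28, 40, 72, 56, 92]

Partitioned: [28, 40, 72, 56, 92]


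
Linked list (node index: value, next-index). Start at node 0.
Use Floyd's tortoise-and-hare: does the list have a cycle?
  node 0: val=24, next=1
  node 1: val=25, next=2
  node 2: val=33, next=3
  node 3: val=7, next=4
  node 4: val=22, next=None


Floyd's tortoise (slow, +1) and hare (fast, +2):
  init: slow=0, fast=0
  step 1: slow=1, fast=2
  step 2: slow=2, fast=4
  step 3: fast -> None, no cycle

Cycle: no


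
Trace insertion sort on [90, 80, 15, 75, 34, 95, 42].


Initial: [90, 80, 15, 75, 34, 95, 42]
Insert 80: [80, 90, 15, 75, 34, 95, 42]
Insert 15: [15, 80, 90, 75, 34, 95, 42]
Insert 75: [15, 75, 80, 90, 34, 95, 42]
Insert 34: [15, 34, 75, 80, 90, 95, 42]
Insert 95: [15, 34, 75, 80, 90, 95, 42]
Insert 42: [15, 34, 42, 75, 80, 90, 95]

Sorted: [15, 34, 42, 75, 80, 90, 95]


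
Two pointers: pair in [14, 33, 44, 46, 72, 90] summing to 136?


lo=0(14)+hi=5(90)=104
lo=1(33)+hi=5(90)=123
lo=2(44)+hi=5(90)=134
lo=3(46)+hi=5(90)=136

Yes: 46+90=136


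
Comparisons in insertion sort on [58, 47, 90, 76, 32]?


Algorithm: insertion sort
Input: [58, 47, 90, 76, 32]
Sorted: [32, 47, 58, 76, 90]

8


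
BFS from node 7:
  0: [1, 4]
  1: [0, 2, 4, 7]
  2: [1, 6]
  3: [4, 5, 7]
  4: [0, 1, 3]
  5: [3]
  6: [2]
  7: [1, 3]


Visit 7, enqueue [1, 3]
Visit 1, enqueue [0, 2, 4]
Visit 3, enqueue [5]
Visit 0, enqueue []
Visit 2, enqueue [6]
Visit 4, enqueue []
Visit 5, enqueue []
Visit 6, enqueue []

BFS order: [7, 1, 3, 0, 2, 4, 5, 6]


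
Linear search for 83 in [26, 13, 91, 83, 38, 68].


i=0: 26!=83
i=1: 13!=83
i=2: 91!=83
i=3: 83==83 found!

Found at 3, 4 comps


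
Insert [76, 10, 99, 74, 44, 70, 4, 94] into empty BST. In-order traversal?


Insert 76: root
Insert 10: L from 76
Insert 99: R from 76
Insert 74: L from 76 -> R from 10
Insert 44: L from 76 -> R from 10 -> L from 74
Insert 70: L from 76 -> R from 10 -> L from 74 -> R from 44
Insert 4: L from 76 -> L from 10
Insert 94: R from 76 -> L from 99

In-order: [4, 10, 44, 70, 74, 76, 94, 99]


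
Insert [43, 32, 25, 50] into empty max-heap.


Insert 43: [43]
Insert 32: [43, 32]
Insert 25: [43, 32, 25]
Insert 50: [50, 43, 25, 32]

Final heap: [50, 43, 25, 32]


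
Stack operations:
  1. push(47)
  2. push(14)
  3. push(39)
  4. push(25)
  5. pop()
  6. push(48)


push(47) -> [47]
push(14) -> [47, 14]
push(39) -> [47, 14, 39]
push(25) -> [47, 14, 39, 25]
pop()->25, [47, 14, 39]
push(48) -> [47, 14, 39, 48]

Final stack: [47, 14, 39, 48]


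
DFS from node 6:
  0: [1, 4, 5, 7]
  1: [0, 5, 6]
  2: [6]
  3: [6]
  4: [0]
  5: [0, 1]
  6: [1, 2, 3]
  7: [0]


Visit 6, push [3, 2, 1]
Visit 1, push [5, 0]
Visit 0, push [7, 5, 4]
Visit 4, push []
Visit 5, push []
Visit 7, push []
Visit 2, push []
Visit 3, push []

DFS order: [6, 1, 0, 4, 5, 7, 2, 3]


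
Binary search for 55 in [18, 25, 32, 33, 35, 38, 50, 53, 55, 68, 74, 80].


Step 1: lo=0, hi=11, mid=5, val=38
Step 2: lo=6, hi=11, mid=8, val=55

Found at index 8


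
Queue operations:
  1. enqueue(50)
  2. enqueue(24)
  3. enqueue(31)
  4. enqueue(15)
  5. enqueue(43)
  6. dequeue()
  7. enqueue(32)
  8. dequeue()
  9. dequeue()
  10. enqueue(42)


enqueue(50) -> [50]
enqueue(24) -> [50, 24]
enqueue(31) -> [50, 24, 31]
enqueue(15) -> [50, 24, 31, 15]
enqueue(43) -> [50, 24, 31, 15, 43]
dequeue()->50, [24, 31, 15, 43]
enqueue(32) -> [24, 31, 15, 43, 32]
dequeue()->24, [31, 15, 43, 32]
dequeue()->31, [15, 43, 32]
enqueue(42) -> [15, 43, 32, 42]

Final queue: [15, 43, 32, 42]


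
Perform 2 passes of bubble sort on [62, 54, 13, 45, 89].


Initial: [62, 54, 13, 45, 89]
Pass 1: [54, 13, 45, 62, 89] (3 swaps)
Pass 2: [13, 45, 54, 62, 89] (2 swaps)

After 2 passes: [13, 45, 54, 62, 89]


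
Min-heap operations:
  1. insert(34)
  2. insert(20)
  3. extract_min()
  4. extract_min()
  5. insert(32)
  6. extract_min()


insert(34) -> [34]
insert(20) -> [20, 34]
extract_min()->20, [34]
extract_min()->34, []
insert(32) -> [32]
extract_min()->32, []

Final heap: []


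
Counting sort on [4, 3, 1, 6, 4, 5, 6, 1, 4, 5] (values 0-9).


Input: [4, 3, 1, 6, 4, 5, 6, 1, 4, 5]
Counts: [0, 2, 0, 1, 3, 2, 2, 0, 0, 0]

Sorted: [1, 1, 3, 4, 4, 4, 5, 5, 6, 6]


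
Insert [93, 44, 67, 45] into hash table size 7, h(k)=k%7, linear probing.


Insert 93: h=2 -> slot 2
Insert 44: h=2, 1 probes -> slot 3
Insert 67: h=4 -> slot 4
Insert 45: h=3, 2 probes -> slot 5

Table: [None, None, 93, 44, 67, 45, None]


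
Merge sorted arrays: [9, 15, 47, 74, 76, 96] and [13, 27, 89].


Take 9 from A
Take 13 from B
Take 15 from A
Take 27 from B
Take 47 from A
Take 74 from A
Take 76 from A
Take 89 from B

Merged: [9, 13, 15, 27, 47, 74, 76, 89, 96]


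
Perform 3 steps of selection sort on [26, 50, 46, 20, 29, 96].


Initial: [26, 50, 46, 20, 29, 96]
Step 1: min=20 at 3
  Swap: [20, 50, 46, 26, 29, 96]
Step 2: min=26 at 3
  Swap: [20, 26, 46, 50, 29, 96]
Step 3: min=29 at 4
  Swap: [20, 26, 29, 50, 46, 96]

After 3 steps: [20, 26, 29, 50, 46, 96]


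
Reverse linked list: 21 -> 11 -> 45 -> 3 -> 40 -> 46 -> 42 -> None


Step 1: curr=21, set curr.next=prev(None) | reversed so far: 21
Step 2: curr=11, set curr.next=prev(21) | reversed so far: 11 -> 21
Step 3: curr=45, set curr.next=prev(11) | reversed so far: 45 -> 11 -> 21
Step 4: curr=3, set curr.next=prev(45) | reversed so far: 3 -> 45 -> 11 -> 21
Step 5: curr=40, set curr.next=prev(3) | reversed so far: 40 -> 3 -> 45 -> 11 -> 21
Step 6: curr=46, set curr.next=prev(40) | reversed so far: 46 -> 40 -> 3 -> 45 -> 11 -> 21
Step 7: curr=42, set curr.next=prev(46) | reversed so far: 42 -> 46 -> 40 -> 3 -> 45 -> 11 -> 21

42 -> 46 -> 40 -> 3 -> 45 -> 11 -> 21 -> None


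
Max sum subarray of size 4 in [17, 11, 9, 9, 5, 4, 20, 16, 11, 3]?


[0:4]: 46
[1:5]: 34
[2:6]: 27
[3:7]: 38
[4:8]: 45
[5:9]: 51
[6:10]: 50

Max: 51 at [5:9]


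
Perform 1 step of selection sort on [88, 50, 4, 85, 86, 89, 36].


Initial: [88, 50, 4, 85, 86, 89, 36]
Step 1: min=4 at 2
  Swap: [4, 50, 88, 85, 86, 89, 36]

After 1 step: [4, 50, 88, 85, 86, 89, 36]


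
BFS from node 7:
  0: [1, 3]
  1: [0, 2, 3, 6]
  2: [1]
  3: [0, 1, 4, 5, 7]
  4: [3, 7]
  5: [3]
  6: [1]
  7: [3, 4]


Visit 7, enqueue [3, 4]
Visit 3, enqueue [0, 1, 5]
Visit 4, enqueue []
Visit 0, enqueue []
Visit 1, enqueue [2, 6]
Visit 5, enqueue []
Visit 2, enqueue []
Visit 6, enqueue []

BFS order: [7, 3, 4, 0, 1, 5, 2, 6]


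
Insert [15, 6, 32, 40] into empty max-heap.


Insert 15: [15]
Insert 6: [15, 6]
Insert 32: [32, 6, 15]
Insert 40: [40, 32, 15, 6]

Final heap: [40, 32, 15, 6]


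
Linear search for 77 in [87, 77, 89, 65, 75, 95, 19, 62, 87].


i=0: 87!=77
i=1: 77==77 found!

Found at 1, 2 comps


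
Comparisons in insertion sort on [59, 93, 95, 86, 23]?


Algorithm: insertion sort
Input: [59, 93, 95, 86, 23]
Sorted: [23, 59, 86, 93, 95]

9


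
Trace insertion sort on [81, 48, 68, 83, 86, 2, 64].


Initial: [81, 48, 68, 83, 86, 2, 64]
Insert 48: [48, 81, 68, 83, 86, 2, 64]
Insert 68: [48, 68, 81, 83, 86, 2, 64]
Insert 83: [48, 68, 81, 83, 86, 2, 64]
Insert 86: [48, 68, 81, 83, 86, 2, 64]
Insert 2: [2, 48, 68, 81, 83, 86, 64]
Insert 64: [2, 48, 64, 68, 81, 83, 86]

Sorted: [2, 48, 64, 68, 81, 83, 86]


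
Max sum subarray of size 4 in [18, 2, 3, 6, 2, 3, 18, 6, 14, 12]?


[0:4]: 29
[1:5]: 13
[2:6]: 14
[3:7]: 29
[4:8]: 29
[5:9]: 41
[6:10]: 50

Max: 50 at [6:10]


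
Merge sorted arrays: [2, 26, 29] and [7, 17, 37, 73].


Take 2 from A
Take 7 from B
Take 17 from B
Take 26 from A
Take 29 from A

Merged: [2, 7, 17, 26, 29, 37, 73]


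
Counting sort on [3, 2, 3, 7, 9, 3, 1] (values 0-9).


Input: [3, 2, 3, 7, 9, 3, 1]
Counts: [0, 1, 1, 3, 0, 0, 0, 1, 0, 1]

Sorted: [1, 2, 3, 3, 3, 7, 9]


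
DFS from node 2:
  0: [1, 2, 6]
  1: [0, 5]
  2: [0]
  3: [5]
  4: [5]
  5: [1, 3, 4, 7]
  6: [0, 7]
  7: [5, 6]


Visit 2, push [0]
Visit 0, push [6, 1]
Visit 1, push [5]
Visit 5, push [7, 4, 3]
Visit 3, push []
Visit 4, push []
Visit 7, push [6]
Visit 6, push []

DFS order: [2, 0, 1, 5, 3, 4, 7, 6]


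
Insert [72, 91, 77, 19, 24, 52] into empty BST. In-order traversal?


Insert 72: root
Insert 91: R from 72
Insert 77: R from 72 -> L from 91
Insert 19: L from 72
Insert 24: L from 72 -> R from 19
Insert 52: L from 72 -> R from 19 -> R from 24

In-order: [19, 24, 52, 72, 77, 91]


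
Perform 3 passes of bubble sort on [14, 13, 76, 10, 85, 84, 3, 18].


Initial: [14, 13, 76, 10, 85, 84, 3, 18]
Pass 1: [13, 14, 10, 76, 84, 3, 18, 85] (5 swaps)
Pass 2: [13, 10, 14, 76, 3, 18, 84, 85] (3 swaps)
Pass 3: [10, 13, 14, 3, 18, 76, 84, 85] (3 swaps)

After 3 passes: [10, 13, 14, 3, 18, 76, 84, 85]


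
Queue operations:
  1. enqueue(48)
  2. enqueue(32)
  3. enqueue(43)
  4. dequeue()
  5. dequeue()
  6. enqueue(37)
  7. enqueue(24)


enqueue(48) -> [48]
enqueue(32) -> [48, 32]
enqueue(43) -> [48, 32, 43]
dequeue()->48, [32, 43]
dequeue()->32, [43]
enqueue(37) -> [43, 37]
enqueue(24) -> [43, 37, 24]

Final queue: [43, 37, 24]


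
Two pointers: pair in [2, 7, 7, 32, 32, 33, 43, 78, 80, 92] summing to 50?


lo=0(2)+hi=9(92)=94
lo=0(2)+hi=8(80)=82
lo=0(2)+hi=7(78)=80
lo=0(2)+hi=6(43)=45
lo=1(7)+hi=6(43)=50

Yes: 7+43=50


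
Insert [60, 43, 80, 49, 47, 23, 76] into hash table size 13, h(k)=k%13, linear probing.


Insert 60: h=8 -> slot 8
Insert 43: h=4 -> slot 4
Insert 80: h=2 -> slot 2
Insert 49: h=10 -> slot 10
Insert 47: h=8, 1 probes -> slot 9
Insert 23: h=10, 1 probes -> slot 11
Insert 76: h=11, 1 probes -> slot 12

Table: [None, None, 80, None, 43, None, None, None, 60, 47, 49, 23, 76]


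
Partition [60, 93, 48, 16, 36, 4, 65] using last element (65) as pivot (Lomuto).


Pivot: 65
  60 <= 65: advance i (no swap)
  48 <= 65: swap -> [60, 48, 93, 16, 36, 4, 65]
  16 <= 65: swap -> [60, 48, 16, 93, 36, 4, 65]
  36 <= 65: swap -> [60, 48, 16, 36, 93, 4, 65]
  4 <= 65: swap -> [60, 48, 16, 36, 4, 93, 65]
Place pivot at 5: [60, 48, 16, 36, 4, 65, 93]

Partitioned: [60, 48, 16, 36, 4, 65, 93]


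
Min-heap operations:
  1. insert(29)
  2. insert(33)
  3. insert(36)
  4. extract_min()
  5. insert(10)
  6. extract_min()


insert(29) -> [29]
insert(33) -> [29, 33]
insert(36) -> [29, 33, 36]
extract_min()->29, [33, 36]
insert(10) -> [10, 36, 33]
extract_min()->10, [33, 36]

Final heap: [33, 36]


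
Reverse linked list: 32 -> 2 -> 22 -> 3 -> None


Step 1: curr=32, set curr.next=prev(None) | reversed so far: 32
Step 2: curr=2, set curr.next=prev(32) | reversed so far: 2 -> 32
Step 3: curr=22, set curr.next=prev(2) | reversed so far: 22 -> 2 -> 32
Step 4: curr=3, set curr.next=prev(22) | reversed so far: 3 -> 22 -> 2 -> 32

3 -> 22 -> 2 -> 32 -> None


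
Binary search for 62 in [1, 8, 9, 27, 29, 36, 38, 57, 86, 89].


Step 1: lo=0, hi=9, mid=4, val=29
Step 2: lo=5, hi=9, mid=7, val=57
Step 3: lo=8, hi=9, mid=8, val=86

Not found


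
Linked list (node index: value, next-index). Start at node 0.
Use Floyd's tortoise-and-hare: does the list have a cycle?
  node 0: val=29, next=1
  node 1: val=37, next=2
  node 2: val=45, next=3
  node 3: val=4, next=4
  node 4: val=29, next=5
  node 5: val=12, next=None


Floyd's tortoise (slow, +1) and hare (fast, +2):
  init: slow=0, fast=0
  step 1: slow=1, fast=2
  step 2: slow=2, fast=4
  step 3: fast 4->5->None, no cycle

Cycle: no


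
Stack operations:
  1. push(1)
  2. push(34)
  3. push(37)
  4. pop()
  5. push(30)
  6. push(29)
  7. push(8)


push(1) -> [1]
push(34) -> [1, 34]
push(37) -> [1, 34, 37]
pop()->37, [1, 34]
push(30) -> [1, 34, 30]
push(29) -> [1, 34, 30, 29]
push(8) -> [1, 34, 30, 29, 8]

Final stack: [1, 34, 30, 29, 8]


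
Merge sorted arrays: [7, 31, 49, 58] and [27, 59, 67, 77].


Take 7 from A
Take 27 from B
Take 31 from A
Take 49 from A
Take 58 from A

Merged: [7, 27, 31, 49, 58, 59, 67, 77]


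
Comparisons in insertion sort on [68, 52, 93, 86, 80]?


Algorithm: insertion sort
Input: [68, 52, 93, 86, 80]
Sorted: [52, 68, 80, 86, 93]

7


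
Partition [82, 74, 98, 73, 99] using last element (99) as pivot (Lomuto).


Pivot: 99
  82 <= 99: advance i (no swap)
  74 <= 99: advance i (no swap)
  98 <= 99: advance i (no swap)
  73 <= 99: advance i (no swap)
Place pivot at 4: [82, 74, 98, 73, 99]

Partitioned: [82, 74, 98, 73, 99]


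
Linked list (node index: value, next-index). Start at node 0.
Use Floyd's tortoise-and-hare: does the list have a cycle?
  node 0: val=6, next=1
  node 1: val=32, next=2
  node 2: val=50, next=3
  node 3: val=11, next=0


Floyd's tortoise (slow, +1) and hare (fast, +2):
  init: slow=0, fast=0
  step 1: slow=1, fast=2
  step 2: slow=2, fast=0
  step 3: slow=3, fast=2
  step 4: slow=0, fast=0
  slow == fast at node 0: cycle detected

Cycle: yes


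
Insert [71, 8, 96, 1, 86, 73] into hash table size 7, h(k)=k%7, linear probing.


Insert 71: h=1 -> slot 1
Insert 8: h=1, 1 probes -> slot 2
Insert 96: h=5 -> slot 5
Insert 1: h=1, 2 probes -> slot 3
Insert 86: h=2, 2 probes -> slot 4
Insert 73: h=3, 3 probes -> slot 6

Table: [None, 71, 8, 1, 86, 96, 73]


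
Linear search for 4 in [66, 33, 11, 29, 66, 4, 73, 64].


i=0: 66!=4
i=1: 33!=4
i=2: 11!=4
i=3: 29!=4
i=4: 66!=4
i=5: 4==4 found!

Found at 5, 6 comps


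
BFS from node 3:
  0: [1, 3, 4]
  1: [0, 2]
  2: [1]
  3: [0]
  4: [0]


Visit 3, enqueue [0]
Visit 0, enqueue [1, 4]
Visit 1, enqueue [2]
Visit 4, enqueue []
Visit 2, enqueue []

BFS order: [3, 0, 1, 4, 2]


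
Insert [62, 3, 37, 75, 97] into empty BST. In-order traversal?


Insert 62: root
Insert 3: L from 62
Insert 37: L from 62 -> R from 3
Insert 75: R from 62
Insert 97: R from 62 -> R from 75

In-order: [3, 37, 62, 75, 97]


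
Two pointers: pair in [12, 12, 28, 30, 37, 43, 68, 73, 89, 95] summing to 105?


lo=0(12)+hi=9(95)=107
lo=0(12)+hi=8(89)=101
lo=1(12)+hi=8(89)=101
lo=2(28)+hi=8(89)=117
lo=2(28)+hi=7(73)=101
lo=3(30)+hi=7(73)=103
lo=4(37)+hi=7(73)=110
lo=4(37)+hi=6(68)=105

Yes: 37+68=105


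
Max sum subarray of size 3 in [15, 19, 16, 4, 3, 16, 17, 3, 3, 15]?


[0:3]: 50
[1:4]: 39
[2:5]: 23
[3:6]: 23
[4:7]: 36
[5:8]: 36
[6:9]: 23
[7:10]: 21

Max: 50 at [0:3]


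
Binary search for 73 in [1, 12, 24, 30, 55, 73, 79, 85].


Step 1: lo=0, hi=7, mid=3, val=30
Step 2: lo=4, hi=7, mid=5, val=73

Found at index 5


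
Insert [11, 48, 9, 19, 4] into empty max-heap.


Insert 11: [11]
Insert 48: [48, 11]
Insert 9: [48, 11, 9]
Insert 19: [48, 19, 9, 11]
Insert 4: [48, 19, 9, 11, 4]

Final heap: [48, 19, 9, 11, 4]


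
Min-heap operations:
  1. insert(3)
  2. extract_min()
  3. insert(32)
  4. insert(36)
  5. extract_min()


insert(3) -> [3]
extract_min()->3, []
insert(32) -> [32]
insert(36) -> [32, 36]
extract_min()->32, [36]

Final heap: [36]


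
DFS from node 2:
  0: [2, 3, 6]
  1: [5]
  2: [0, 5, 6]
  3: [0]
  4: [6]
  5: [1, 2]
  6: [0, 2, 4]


Visit 2, push [6, 5, 0]
Visit 0, push [6, 3]
Visit 3, push []
Visit 6, push [4]
Visit 4, push []
Visit 5, push [1]
Visit 1, push []

DFS order: [2, 0, 3, 6, 4, 5, 1]


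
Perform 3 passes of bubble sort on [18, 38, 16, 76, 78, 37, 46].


Initial: [18, 38, 16, 76, 78, 37, 46]
Pass 1: [18, 16, 38, 76, 37, 46, 78] (3 swaps)
Pass 2: [16, 18, 38, 37, 46, 76, 78] (3 swaps)
Pass 3: [16, 18, 37, 38, 46, 76, 78] (1 swaps)

After 3 passes: [16, 18, 37, 38, 46, 76, 78]


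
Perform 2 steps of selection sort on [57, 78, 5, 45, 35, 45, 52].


Initial: [57, 78, 5, 45, 35, 45, 52]
Step 1: min=5 at 2
  Swap: [5, 78, 57, 45, 35, 45, 52]
Step 2: min=35 at 4
  Swap: [5, 35, 57, 45, 78, 45, 52]

After 2 steps: [5, 35, 57, 45, 78, 45, 52]


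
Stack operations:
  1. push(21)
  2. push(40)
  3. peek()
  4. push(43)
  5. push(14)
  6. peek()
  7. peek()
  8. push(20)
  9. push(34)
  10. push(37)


push(21) -> [21]
push(40) -> [21, 40]
peek()->40
push(43) -> [21, 40, 43]
push(14) -> [21, 40, 43, 14]
peek()->14
peek()->14
push(20) -> [21, 40, 43, 14, 20]
push(34) -> [21, 40, 43, 14, 20, 34]
push(37) -> [21, 40, 43, 14, 20, 34, 37]

Final stack: [21, 40, 43, 14, 20, 34, 37]


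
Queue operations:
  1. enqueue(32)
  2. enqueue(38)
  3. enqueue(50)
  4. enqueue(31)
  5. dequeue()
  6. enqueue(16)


enqueue(32) -> [32]
enqueue(38) -> [32, 38]
enqueue(50) -> [32, 38, 50]
enqueue(31) -> [32, 38, 50, 31]
dequeue()->32, [38, 50, 31]
enqueue(16) -> [38, 50, 31, 16]

Final queue: [38, 50, 31, 16]


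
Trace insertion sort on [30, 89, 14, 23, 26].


Initial: [30, 89, 14, 23, 26]
Insert 89: [30, 89, 14, 23, 26]
Insert 14: [14, 30, 89, 23, 26]
Insert 23: [14, 23, 30, 89, 26]
Insert 26: [14, 23, 26, 30, 89]

Sorted: [14, 23, 26, 30, 89]


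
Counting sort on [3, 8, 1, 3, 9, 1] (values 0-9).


Input: [3, 8, 1, 3, 9, 1]
Counts: [0, 2, 0, 2, 0, 0, 0, 0, 1, 1]

Sorted: [1, 1, 3, 3, 8, 9]


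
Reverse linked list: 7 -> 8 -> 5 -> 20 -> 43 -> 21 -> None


Step 1: curr=7, set curr.next=prev(None) | reversed so far: 7
Step 2: curr=8, set curr.next=prev(7) | reversed so far: 8 -> 7
Step 3: curr=5, set curr.next=prev(8) | reversed so far: 5 -> 8 -> 7
Step 4: curr=20, set curr.next=prev(5) | reversed so far: 20 -> 5 -> 8 -> 7
Step 5: curr=43, set curr.next=prev(20) | reversed so far: 43 -> 20 -> 5 -> 8 -> 7
Step 6: curr=21, set curr.next=prev(43) | reversed so far: 21 -> 43 -> 20 -> 5 -> 8 -> 7

21 -> 43 -> 20 -> 5 -> 8 -> 7 -> None


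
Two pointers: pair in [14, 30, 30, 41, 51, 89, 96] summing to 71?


lo=0(14)+hi=6(96)=110
lo=0(14)+hi=5(89)=103
lo=0(14)+hi=4(51)=65
lo=1(30)+hi=4(51)=81
lo=1(30)+hi=3(41)=71

Yes: 30+41=71


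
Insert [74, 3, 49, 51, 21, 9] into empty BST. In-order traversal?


Insert 74: root
Insert 3: L from 74
Insert 49: L from 74 -> R from 3
Insert 51: L from 74 -> R from 3 -> R from 49
Insert 21: L from 74 -> R from 3 -> L from 49
Insert 9: L from 74 -> R from 3 -> L from 49 -> L from 21

In-order: [3, 9, 21, 49, 51, 74]


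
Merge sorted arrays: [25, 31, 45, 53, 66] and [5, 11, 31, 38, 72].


Take 5 from B
Take 11 from B
Take 25 from A
Take 31 from A
Take 31 from B
Take 38 from B
Take 45 from A
Take 53 from A
Take 66 from A

Merged: [5, 11, 25, 31, 31, 38, 45, 53, 66, 72]


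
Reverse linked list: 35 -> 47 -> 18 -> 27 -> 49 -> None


Step 1: curr=35, set curr.next=prev(None) | reversed so far: 35
Step 2: curr=47, set curr.next=prev(35) | reversed so far: 47 -> 35
Step 3: curr=18, set curr.next=prev(47) | reversed so far: 18 -> 47 -> 35
Step 4: curr=27, set curr.next=prev(18) | reversed so far: 27 -> 18 -> 47 -> 35
Step 5: curr=49, set curr.next=prev(27) | reversed so far: 49 -> 27 -> 18 -> 47 -> 35

49 -> 27 -> 18 -> 47 -> 35 -> None


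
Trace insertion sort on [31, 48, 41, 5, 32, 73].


Initial: [31, 48, 41, 5, 32, 73]
Insert 48: [31, 48, 41, 5, 32, 73]
Insert 41: [31, 41, 48, 5, 32, 73]
Insert 5: [5, 31, 41, 48, 32, 73]
Insert 32: [5, 31, 32, 41, 48, 73]
Insert 73: [5, 31, 32, 41, 48, 73]

Sorted: [5, 31, 32, 41, 48, 73]


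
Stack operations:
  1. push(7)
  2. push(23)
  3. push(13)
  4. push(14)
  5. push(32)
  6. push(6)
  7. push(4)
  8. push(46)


push(7) -> [7]
push(23) -> [7, 23]
push(13) -> [7, 23, 13]
push(14) -> [7, 23, 13, 14]
push(32) -> [7, 23, 13, 14, 32]
push(6) -> [7, 23, 13, 14, 32, 6]
push(4) -> [7, 23, 13, 14, 32, 6, 4]
push(46) -> [7, 23, 13, 14, 32, 6, 4, 46]

Final stack: [7, 23, 13, 14, 32, 6, 4, 46]


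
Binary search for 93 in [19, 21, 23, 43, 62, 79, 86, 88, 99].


Step 1: lo=0, hi=8, mid=4, val=62
Step 2: lo=5, hi=8, mid=6, val=86
Step 3: lo=7, hi=8, mid=7, val=88
Step 4: lo=8, hi=8, mid=8, val=99

Not found


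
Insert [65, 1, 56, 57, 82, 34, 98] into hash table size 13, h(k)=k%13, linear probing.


Insert 65: h=0 -> slot 0
Insert 1: h=1 -> slot 1
Insert 56: h=4 -> slot 4
Insert 57: h=5 -> slot 5
Insert 82: h=4, 2 probes -> slot 6
Insert 34: h=8 -> slot 8
Insert 98: h=7 -> slot 7

Table: [65, 1, None, None, 56, 57, 82, 98, 34, None, None, None, None]


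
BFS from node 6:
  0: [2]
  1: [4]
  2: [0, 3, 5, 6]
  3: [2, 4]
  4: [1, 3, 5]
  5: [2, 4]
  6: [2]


Visit 6, enqueue [2]
Visit 2, enqueue [0, 3, 5]
Visit 0, enqueue []
Visit 3, enqueue [4]
Visit 5, enqueue []
Visit 4, enqueue [1]
Visit 1, enqueue []

BFS order: [6, 2, 0, 3, 5, 4, 1]


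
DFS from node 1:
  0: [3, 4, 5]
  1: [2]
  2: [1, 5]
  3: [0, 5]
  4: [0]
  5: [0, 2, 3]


Visit 1, push [2]
Visit 2, push [5]
Visit 5, push [3, 0]
Visit 0, push [4, 3]
Visit 3, push []
Visit 4, push []

DFS order: [1, 2, 5, 0, 3, 4]


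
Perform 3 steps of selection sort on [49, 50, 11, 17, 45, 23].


Initial: [49, 50, 11, 17, 45, 23]
Step 1: min=11 at 2
  Swap: [11, 50, 49, 17, 45, 23]
Step 2: min=17 at 3
  Swap: [11, 17, 49, 50, 45, 23]
Step 3: min=23 at 5
  Swap: [11, 17, 23, 50, 45, 49]

After 3 steps: [11, 17, 23, 50, 45, 49]


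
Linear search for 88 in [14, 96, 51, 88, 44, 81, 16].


i=0: 14!=88
i=1: 96!=88
i=2: 51!=88
i=3: 88==88 found!

Found at 3, 4 comps


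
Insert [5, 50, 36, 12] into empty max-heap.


Insert 5: [5]
Insert 50: [50, 5]
Insert 36: [50, 5, 36]
Insert 12: [50, 12, 36, 5]

Final heap: [50, 12, 36, 5]


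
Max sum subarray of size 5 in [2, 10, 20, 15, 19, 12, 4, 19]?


[0:5]: 66
[1:6]: 76
[2:7]: 70
[3:8]: 69

Max: 76 at [1:6]


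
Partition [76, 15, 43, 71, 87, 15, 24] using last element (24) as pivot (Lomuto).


Pivot: 24
  15 <= 24: swap -> [15, 76, 43, 71, 87, 15, 24]
  15 <= 24: swap -> [15, 15, 43, 71, 87, 76, 24]
Place pivot at 2: [15, 15, 24, 71, 87, 76, 43]

Partitioned: [15, 15, 24, 71, 87, 76, 43]


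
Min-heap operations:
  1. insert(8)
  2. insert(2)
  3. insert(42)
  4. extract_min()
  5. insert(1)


insert(8) -> [8]
insert(2) -> [2, 8]
insert(42) -> [2, 8, 42]
extract_min()->2, [8, 42]
insert(1) -> [1, 42, 8]

Final heap: [1, 42, 8]


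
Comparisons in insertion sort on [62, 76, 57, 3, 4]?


Algorithm: insertion sort
Input: [62, 76, 57, 3, 4]
Sorted: [3, 4, 57, 62, 76]

10


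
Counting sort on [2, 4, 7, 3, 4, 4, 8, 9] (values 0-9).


Input: [2, 4, 7, 3, 4, 4, 8, 9]
Counts: [0, 0, 1, 1, 3, 0, 0, 1, 1, 1]

Sorted: [2, 3, 4, 4, 4, 7, 8, 9]


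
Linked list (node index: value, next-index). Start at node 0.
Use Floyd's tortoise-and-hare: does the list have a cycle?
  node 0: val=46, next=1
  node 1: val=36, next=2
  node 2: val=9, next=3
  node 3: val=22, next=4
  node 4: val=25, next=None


Floyd's tortoise (slow, +1) and hare (fast, +2):
  init: slow=0, fast=0
  step 1: slow=1, fast=2
  step 2: slow=2, fast=4
  step 3: fast -> None, no cycle

Cycle: no


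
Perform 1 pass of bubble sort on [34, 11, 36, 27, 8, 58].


Initial: [34, 11, 36, 27, 8, 58]
Pass 1: [11, 34, 27, 8, 36, 58] (3 swaps)

After 1 pass: [11, 34, 27, 8, 36, 58]


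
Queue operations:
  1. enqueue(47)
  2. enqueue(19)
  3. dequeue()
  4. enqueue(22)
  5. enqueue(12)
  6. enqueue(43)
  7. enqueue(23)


enqueue(47) -> [47]
enqueue(19) -> [47, 19]
dequeue()->47, [19]
enqueue(22) -> [19, 22]
enqueue(12) -> [19, 22, 12]
enqueue(43) -> [19, 22, 12, 43]
enqueue(23) -> [19, 22, 12, 43, 23]

Final queue: [19, 22, 12, 43, 23]


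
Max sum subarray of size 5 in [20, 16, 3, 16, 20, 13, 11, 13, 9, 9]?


[0:5]: 75
[1:6]: 68
[2:7]: 63
[3:8]: 73
[4:9]: 66
[5:10]: 55

Max: 75 at [0:5]


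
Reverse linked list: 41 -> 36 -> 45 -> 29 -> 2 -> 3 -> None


Step 1: curr=41, set curr.next=prev(None) | reversed so far: 41
Step 2: curr=36, set curr.next=prev(41) | reversed so far: 36 -> 41
Step 3: curr=45, set curr.next=prev(36) | reversed so far: 45 -> 36 -> 41
Step 4: curr=29, set curr.next=prev(45) | reversed so far: 29 -> 45 -> 36 -> 41
Step 5: curr=2, set curr.next=prev(29) | reversed so far: 2 -> 29 -> 45 -> 36 -> 41
Step 6: curr=3, set curr.next=prev(2) | reversed so far: 3 -> 2 -> 29 -> 45 -> 36 -> 41

3 -> 2 -> 29 -> 45 -> 36 -> 41 -> None


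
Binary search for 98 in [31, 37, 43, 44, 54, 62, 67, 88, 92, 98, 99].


Step 1: lo=0, hi=10, mid=5, val=62
Step 2: lo=6, hi=10, mid=8, val=92
Step 3: lo=9, hi=10, mid=9, val=98

Found at index 9


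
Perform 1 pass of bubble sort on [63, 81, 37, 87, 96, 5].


Initial: [63, 81, 37, 87, 96, 5]
Pass 1: [63, 37, 81, 87, 5, 96] (2 swaps)

After 1 pass: [63, 37, 81, 87, 5, 96]


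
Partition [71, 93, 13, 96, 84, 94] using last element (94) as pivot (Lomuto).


Pivot: 94
  71 <= 94: advance i (no swap)
  93 <= 94: advance i (no swap)
  13 <= 94: advance i (no swap)
  84 <= 94: swap -> [71, 93, 13, 84, 96, 94]
Place pivot at 4: [71, 93, 13, 84, 94, 96]

Partitioned: [71, 93, 13, 84, 94, 96]


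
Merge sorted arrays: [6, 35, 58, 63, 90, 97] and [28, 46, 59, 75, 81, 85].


Take 6 from A
Take 28 from B
Take 35 from A
Take 46 from B
Take 58 from A
Take 59 from B
Take 63 from A
Take 75 from B
Take 81 from B
Take 85 from B

Merged: [6, 28, 35, 46, 58, 59, 63, 75, 81, 85, 90, 97]


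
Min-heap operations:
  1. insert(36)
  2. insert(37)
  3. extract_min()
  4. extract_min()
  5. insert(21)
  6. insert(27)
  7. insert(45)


insert(36) -> [36]
insert(37) -> [36, 37]
extract_min()->36, [37]
extract_min()->37, []
insert(21) -> [21]
insert(27) -> [21, 27]
insert(45) -> [21, 27, 45]

Final heap: [21, 27, 45]


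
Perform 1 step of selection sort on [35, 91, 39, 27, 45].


Initial: [35, 91, 39, 27, 45]
Step 1: min=27 at 3
  Swap: [27, 91, 39, 35, 45]

After 1 step: [27, 91, 39, 35, 45]


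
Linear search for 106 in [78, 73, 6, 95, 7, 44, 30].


i=0: 78!=106
i=1: 73!=106
i=2: 6!=106
i=3: 95!=106
i=4: 7!=106
i=5: 44!=106
i=6: 30!=106

Not found, 7 comps


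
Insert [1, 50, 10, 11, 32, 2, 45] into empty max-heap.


Insert 1: [1]
Insert 50: [50, 1]
Insert 10: [50, 1, 10]
Insert 11: [50, 11, 10, 1]
Insert 32: [50, 32, 10, 1, 11]
Insert 2: [50, 32, 10, 1, 11, 2]
Insert 45: [50, 32, 45, 1, 11, 2, 10]

Final heap: [50, 32, 45, 1, 11, 2, 10]


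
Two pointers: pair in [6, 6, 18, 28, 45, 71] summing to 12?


lo=0(6)+hi=5(71)=77
lo=0(6)+hi=4(45)=51
lo=0(6)+hi=3(28)=34
lo=0(6)+hi=2(18)=24
lo=0(6)+hi=1(6)=12

Yes: 6+6=12


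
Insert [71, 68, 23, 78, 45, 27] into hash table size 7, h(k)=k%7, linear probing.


Insert 71: h=1 -> slot 1
Insert 68: h=5 -> slot 5
Insert 23: h=2 -> slot 2
Insert 78: h=1, 2 probes -> slot 3
Insert 45: h=3, 1 probes -> slot 4
Insert 27: h=6 -> slot 6

Table: [None, 71, 23, 78, 45, 68, 27]


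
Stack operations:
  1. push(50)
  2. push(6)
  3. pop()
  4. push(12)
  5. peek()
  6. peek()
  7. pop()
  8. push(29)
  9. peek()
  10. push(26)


push(50) -> [50]
push(6) -> [50, 6]
pop()->6, [50]
push(12) -> [50, 12]
peek()->12
peek()->12
pop()->12, [50]
push(29) -> [50, 29]
peek()->29
push(26) -> [50, 29, 26]

Final stack: [50, 29, 26]


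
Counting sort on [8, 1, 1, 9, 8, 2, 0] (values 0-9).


Input: [8, 1, 1, 9, 8, 2, 0]
Counts: [1, 2, 1, 0, 0, 0, 0, 0, 2, 1]

Sorted: [0, 1, 1, 2, 8, 8, 9]


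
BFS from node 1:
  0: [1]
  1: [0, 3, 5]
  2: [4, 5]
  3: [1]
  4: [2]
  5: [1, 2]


Visit 1, enqueue [0, 3, 5]
Visit 0, enqueue []
Visit 3, enqueue []
Visit 5, enqueue [2]
Visit 2, enqueue [4]
Visit 4, enqueue []

BFS order: [1, 0, 3, 5, 2, 4]


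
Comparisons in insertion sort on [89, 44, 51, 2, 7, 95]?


Algorithm: insertion sort
Input: [89, 44, 51, 2, 7, 95]
Sorted: [2, 7, 44, 51, 89, 95]

11


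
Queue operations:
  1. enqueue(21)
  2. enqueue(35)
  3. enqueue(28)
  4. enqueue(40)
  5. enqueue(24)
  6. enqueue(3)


enqueue(21) -> [21]
enqueue(35) -> [21, 35]
enqueue(28) -> [21, 35, 28]
enqueue(40) -> [21, 35, 28, 40]
enqueue(24) -> [21, 35, 28, 40, 24]
enqueue(3) -> [21, 35, 28, 40, 24, 3]

Final queue: [21, 35, 28, 40, 24, 3]


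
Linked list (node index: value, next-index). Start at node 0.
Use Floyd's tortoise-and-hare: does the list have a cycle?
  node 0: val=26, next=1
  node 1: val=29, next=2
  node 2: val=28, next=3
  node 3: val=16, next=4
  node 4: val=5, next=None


Floyd's tortoise (slow, +1) and hare (fast, +2):
  init: slow=0, fast=0
  step 1: slow=1, fast=2
  step 2: slow=2, fast=4
  step 3: fast -> None, no cycle

Cycle: no


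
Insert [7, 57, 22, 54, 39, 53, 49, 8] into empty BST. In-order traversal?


Insert 7: root
Insert 57: R from 7
Insert 22: R from 7 -> L from 57
Insert 54: R from 7 -> L from 57 -> R from 22
Insert 39: R from 7 -> L from 57 -> R from 22 -> L from 54
Insert 53: R from 7 -> L from 57 -> R from 22 -> L from 54 -> R from 39
Insert 49: R from 7 -> L from 57 -> R from 22 -> L from 54 -> R from 39 -> L from 53
Insert 8: R from 7 -> L from 57 -> L from 22

In-order: [7, 8, 22, 39, 49, 53, 54, 57]


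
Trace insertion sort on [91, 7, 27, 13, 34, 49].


Initial: [91, 7, 27, 13, 34, 49]
Insert 7: [7, 91, 27, 13, 34, 49]
Insert 27: [7, 27, 91, 13, 34, 49]
Insert 13: [7, 13, 27, 91, 34, 49]
Insert 34: [7, 13, 27, 34, 91, 49]
Insert 49: [7, 13, 27, 34, 49, 91]

Sorted: [7, 13, 27, 34, 49, 91]


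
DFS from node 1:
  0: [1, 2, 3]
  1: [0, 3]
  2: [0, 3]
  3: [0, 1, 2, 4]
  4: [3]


Visit 1, push [3, 0]
Visit 0, push [3, 2]
Visit 2, push [3]
Visit 3, push [4]
Visit 4, push []

DFS order: [1, 0, 2, 3, 4]


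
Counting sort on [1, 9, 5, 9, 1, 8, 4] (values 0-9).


Input: [1, 9, 5, 9, 1, 8, 4]
Counts: [0, 2, 0, 0, 1, 1, 0, 0, 1, 2]

Sorted: [1, 1, 4, 5, 8, 9, 9]


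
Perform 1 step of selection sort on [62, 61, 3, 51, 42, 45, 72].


Initial: [62, 61, 3, 51, 42, 45, 72]
Step 1: min=3 at 2
  Swap: [3, 61, 62, 51, 42, 45, 72]

After 1 step: [3, 61, 62, 51, 42, 45, 72]


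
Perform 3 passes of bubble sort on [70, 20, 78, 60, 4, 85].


Initial: [70, 20, 78, 60, 4, 85]
Pass 1: [20, 70, 60, 4, 78, 85] (3 swaps)
Pass 2: [20, 60, 4, 70, 78, 85] (2 swaps)
Pass 3: [20, 4, 60, 70, 78, 85] (1 swaps)

After 3 passes: [20, 4, 60, 70, 78, 85]


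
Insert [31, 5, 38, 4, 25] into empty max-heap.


Insert 31: [31]
Insert 5: [31, 5]
Insert 38: [38, 5, 31]
Insert 4: [38, 5, 31, 4]
Insert 25: [38, 25, 31, 4, 5]

Final heap: [38, 25, 31, 4, 5]


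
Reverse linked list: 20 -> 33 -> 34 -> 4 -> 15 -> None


Step 1: curr=20, set curr.next=prev(None) | reversed so far: 20
Step 2: curr=33, set curr.next=prev(20) | reversed so far: 33 -> 20
Step 3: curr=34, set curr.next=prev(33) | reversed so far: 34 -> 33 -> 20
Step 4: curr=4, set curr.next=prev(34) | reversed so far: 4 -> 34 -> 33 -> 20
Step 5: curr=15, set curr.next=prev(4) | reversed so far: 15 -> 4 -> 34 -> 33 -> 20

15 -> 4 -> 34 -> 33 -> 20 -> None


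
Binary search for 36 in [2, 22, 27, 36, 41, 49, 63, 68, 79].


Step 1: lo=0, hi=8, mid=4, val=41
Step 2: lo=0, hi=3, mid=1, val=22
Step 3: lo=2, hi=3, mid=2, val=27
Step 4: lo=3, hi=3, mid=3, val=36

Found at index 3


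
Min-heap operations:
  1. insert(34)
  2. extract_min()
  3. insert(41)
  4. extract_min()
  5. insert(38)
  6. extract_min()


insert(34) -> [34]
extract_min()->34, []
insert(41) -> [41]
extract_min()->41, []
insert(38) -> [38]
extract_min()->38, []

Final heap: []


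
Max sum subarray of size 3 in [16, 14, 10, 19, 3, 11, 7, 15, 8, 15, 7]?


[0:3]: 40
[1:4]: 43
[2:5]: 32
[3:6]: 33
[4:7]: 21
[5:8]: 33
[6:9]: 30
[7:10]: 38
[8:11]: 30

Max: 43 at [1:4]


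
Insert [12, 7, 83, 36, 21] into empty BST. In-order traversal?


Insert 12: root
Insert 7: L from 12
Insert 83: R from 12
Insert 36: R from 12 -> L from 83
Insert 21: R from 12 -> L from 83 -> L from 36

In-order: [7, 12, 21, 36, 83]


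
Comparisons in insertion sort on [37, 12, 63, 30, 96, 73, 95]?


Algorithm: insertion sort
Input: [37, 12, 63, 30, 96, 73, 95]
Sorted: [12, 30, 37, 63, 73, 95, 96]

10


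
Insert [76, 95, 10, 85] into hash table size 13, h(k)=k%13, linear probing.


Insert 76: h=11 -> slot 11
Insert 95: h=4 -> slot 4
Insert 10: h=10 -> slot 10
Insert 85: h=7 -> slot 7

Table: [None, None, None, None, 95, None, None, 85, None, None, 10, 76, None]


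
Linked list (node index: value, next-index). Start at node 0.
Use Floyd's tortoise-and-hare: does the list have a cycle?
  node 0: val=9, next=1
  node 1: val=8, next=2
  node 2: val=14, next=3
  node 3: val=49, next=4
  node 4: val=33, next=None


Floyd's tortoise (slow, +1) and hare (fast, +2):
  init: slow=0, fast=0
  step 1: slow=1, fast=2
  step 2: slow=2, fast=4
  step 3: fast -> None, no cycle

Cycle: no


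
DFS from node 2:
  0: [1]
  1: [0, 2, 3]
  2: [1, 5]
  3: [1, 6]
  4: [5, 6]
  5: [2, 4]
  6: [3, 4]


Visit 2, push [5, 1]
Visit 1, push [3, 0]
Visit 0, push []
Visit 3, push [6]
Visit 6, push [4]
Visit 4, push [5]
Visit 5, push []

DFS order: [2, 1, 0, 3, 6, 4, 5]


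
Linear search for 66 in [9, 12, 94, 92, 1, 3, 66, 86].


i=0: 9!=66
i=1: 12!=66
i=2: 94!=66
i=3: 92!=66
i=4: 1!=66
i=5: 3!=66
i=6: 66==66 found!

Found at 6, 7 comps


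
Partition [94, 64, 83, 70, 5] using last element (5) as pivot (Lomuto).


Pivot: 5
Place pivot at 0: [5, 64, 83, 70, 94]

Partitioned: [5, 64, 83, 70, 94]


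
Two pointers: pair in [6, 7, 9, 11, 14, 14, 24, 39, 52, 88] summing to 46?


lo=0(6)+hi=9(88)=94
lo=0(6)+hi=8(52)=58
lo=0(6)+hi=7(39)=45
lo=1(7)+hi=7(39)=46

Yes: 7+39=46


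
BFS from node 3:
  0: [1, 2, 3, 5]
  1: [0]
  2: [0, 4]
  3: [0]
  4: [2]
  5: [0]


Visit 3, enqueue [0]
Visit 0, enqueue [1, 2, 5]
Visit 1, enqueue []
Visit 2, enqueue [4]
Visit 5, enqueue []
Visit 4, enqueue []

BFS order: [3, 0, 1, 2, 5, 4]


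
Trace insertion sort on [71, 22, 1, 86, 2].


Initial: [71, 22, 1, 86, 2]
Insert 22: [22, 71, 1, 86, 2]
Insert 1: [1, 22, 71, 86, 2]
Insert 86: [1, 22, 71, 86, 2]
Insert 2: [1, 2, 22, 71, 86]

Sorted: [1, 2, 22, 71, 86]


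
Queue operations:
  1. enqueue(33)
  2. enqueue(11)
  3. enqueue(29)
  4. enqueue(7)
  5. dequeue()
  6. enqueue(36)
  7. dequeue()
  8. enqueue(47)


enqueue(33) -> [33]
enqueue(11) -> [33, 11]
enqueue(29) -> [33, 11, 29]
enqueue(7) -> [33, 11, 29, 7]
dequeue()->33, [11, 29, 7]
enqueue(36) -> [11, 29, 7, 36]
dequeue()->11, [29, 7, 36]
enqueue(47) -> [29, 7, 36, 47]

Final queue: [29, 7, 36, 47]


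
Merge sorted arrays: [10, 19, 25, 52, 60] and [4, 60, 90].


Take 4 from B
Take 10 from A
Take 19 from A
Take 25 from A
Take 52 from A
Take 60 from A

Merged: [4, 10, 19, 25, 52, 60, 60, 90]


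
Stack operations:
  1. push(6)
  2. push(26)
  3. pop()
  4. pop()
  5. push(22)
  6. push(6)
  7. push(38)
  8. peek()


push(6) -> [6]
push(26) -> [6, 26]
pop()->26, [6]
pop()->6, []
push(22) -> [22]
push(6) -> [22, 6]
push(38) -> [22, 6, 38]
peek()->38

Final stack: [22, 6, 38]


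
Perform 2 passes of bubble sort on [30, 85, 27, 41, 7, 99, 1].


Initial: [30, 85, 27, 41, 7, 99, 1]
Pass 1: [30, 27, 41, 7, 85, 1, 99] (4 swaps)
Pass 2: [27, 30, 7, 41, 1, 85, 99] (3 swaps)

After 2 passes: [27, 30, 7, 41, 1, 85, 99]


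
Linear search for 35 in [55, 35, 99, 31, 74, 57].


i=0: 55!=35
i=1: 35==35 found!

Found at 1, 2 comps


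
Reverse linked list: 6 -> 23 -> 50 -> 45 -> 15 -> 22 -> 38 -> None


Step 1: curr=6, set curr.next=prev(None) | reversed so far: 6
Step 2: curr=23, set curr.next=prev(6) | reversed so far: 23 -> 6
Step 3: curr=50, set curr.next=prev(23) | reversed so far: 50 -> 23 -> 6
Step 4: curr=45, set curr.next=prev(50) | reversed so far: 45 -> 50 -> 23 -> 6
Step 5: curr=15, set curr.next=prev(45) | reversed so far: 15 -> 45 -> 50 -> 23 -> 6
Step 6: curr=22, set curr.next=prev(15) | reversed so far: 22 -> 15 -> 45 -> 50 -> 23 -> 6
Step 7: curr=38, set curr.next=prev(22) | reversed so far: 38 -> 22 -> 15 -> 45 -> 50 -> 23 -> 6

38 -> 22 -> 15 -> 45 -> 50 -> 23 -> 6 -> None
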